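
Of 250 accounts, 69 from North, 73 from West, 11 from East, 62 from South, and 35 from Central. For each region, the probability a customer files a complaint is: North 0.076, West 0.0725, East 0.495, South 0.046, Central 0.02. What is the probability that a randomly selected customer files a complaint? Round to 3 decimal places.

0.078

Compute prior × likelihood for every hypothesis:
  North: 0.276 × 0.076 = 0.020976
  West: 0.292 × 0.0725 = 0.02117
  East: 0.044 × 0.495 = 0.02178
  South: 0.248 × 0.046 = 0.011408
  Central: 0.14 × 0.02 = 0.0028
P(complaint) = 0.020976 + 0.02117 + 0.02178 + 0.011408 + 0.0028 = 0.078134 → 0.078.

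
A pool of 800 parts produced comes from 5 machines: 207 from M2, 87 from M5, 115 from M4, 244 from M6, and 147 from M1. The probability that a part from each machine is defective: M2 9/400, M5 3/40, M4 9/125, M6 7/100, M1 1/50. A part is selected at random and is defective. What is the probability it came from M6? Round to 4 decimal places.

0.4326

Prior × likelihood for each hypothesis:
  M2: 0.25875 × 0.0225 = 0.005821875
  M5: 0.10875 × 0.075 = 0.00815625
  M4: 0.14375 × 0.072 = 0.01035
  M6: 0.305 × 0.07 = 0.02135
  M1: 0.18375 × 0.02 = 0.003675
Total = 0.049353125.
P(M6 | evidence) = 0.02135 / 0.049353125 ≈ 0.4326.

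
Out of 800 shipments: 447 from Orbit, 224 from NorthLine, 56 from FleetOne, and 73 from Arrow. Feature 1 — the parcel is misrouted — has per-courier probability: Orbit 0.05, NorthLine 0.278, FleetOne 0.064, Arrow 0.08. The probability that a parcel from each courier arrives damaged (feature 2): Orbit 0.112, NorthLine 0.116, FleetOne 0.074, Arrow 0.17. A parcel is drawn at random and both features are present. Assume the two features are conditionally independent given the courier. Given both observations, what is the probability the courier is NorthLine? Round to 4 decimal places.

0.6576

Unnormalized posteriors (prior × likelihood):
  Orbit: 0.55875 × 0.05 × 0.112 = 0.003129
  NorthLine: 0.28 × 0.278 × 0.116 = 0.00902944
  FleetOne: 0.07 × 0.064 × 0.074 = 0.00033152
  Arrow: 0.09125 × 0.08 × 0.17 = 0.001241
Total = 0.01373096.
P(NorthLine | evidence) = 0.00902944 / 0.01373096 ≈ 0.6576.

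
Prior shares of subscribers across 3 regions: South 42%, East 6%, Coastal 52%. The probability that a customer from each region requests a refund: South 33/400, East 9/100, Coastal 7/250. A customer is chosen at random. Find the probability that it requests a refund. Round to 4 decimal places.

Prior × likelihood for each hypothesis:
  South: 0.42 × 0.0825 = 0.03465
  East: 0.06 × 0.09 = 0.0054
  Coastal: 0.52 × 0.028 = 0.01456
P(refund) = 0.03465 + 0.0054 + 0.01456 = 0.05461 → 0.0546.

0.0546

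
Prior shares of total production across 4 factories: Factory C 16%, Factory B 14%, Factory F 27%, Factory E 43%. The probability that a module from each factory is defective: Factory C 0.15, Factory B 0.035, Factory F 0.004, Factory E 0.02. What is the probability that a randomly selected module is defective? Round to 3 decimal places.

Compute prior × likelihood for every hypothesis:
  Factory C: 0.16 × 0.15 = 0.024
  Factory B: 0.14 × 0.035 = 0.0049
  Factory F: 0.27 × 0.004 = 0.00108
  Factory E: 0.43 × 0.02 = 0.0086
P(defective) = 0.024 + 0.0049 + 0.00108 + 0.0086 = 0.03858 → 0.039.

0.039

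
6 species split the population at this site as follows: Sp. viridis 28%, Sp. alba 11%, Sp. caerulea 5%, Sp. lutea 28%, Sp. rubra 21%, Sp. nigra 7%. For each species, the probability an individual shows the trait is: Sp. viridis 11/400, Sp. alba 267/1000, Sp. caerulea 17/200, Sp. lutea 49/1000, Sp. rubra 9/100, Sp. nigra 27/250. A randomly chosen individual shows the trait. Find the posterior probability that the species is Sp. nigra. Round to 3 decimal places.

Compute prior × likelihood for every hypothesis:
  Sp. viridis: 0.28 × 0.0275 = 0.0077
  Sp. alba: 0.11 × 0.267 = 0.02937
  Sp. caerulea: 0.05 × 0.085 = 0.00425
  Sp. lutea: 0.28 × 0.049 = 0.01372
  Sp. rubra: 0.21 × 0.09 = 0.0189
  Sp. nigra: 0.07 × 0.108 = 0.00756
Sum = 0.0815.
P(Sp. nigra | evidence) = 0.00756 / 0.0815 ≈ 0.093.

0.093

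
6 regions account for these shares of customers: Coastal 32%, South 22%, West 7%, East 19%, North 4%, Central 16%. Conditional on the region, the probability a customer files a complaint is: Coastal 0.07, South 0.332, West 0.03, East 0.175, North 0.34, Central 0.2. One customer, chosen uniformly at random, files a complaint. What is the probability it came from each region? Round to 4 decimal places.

By Bayes' rule, posterior ∝ prior × likelihood:
  Coastal: 0.32 × 0.07 = 0.0224
  South: 0.22 × 0.332 = 0.07304
  West: 0.07 × 0.03 = 0.0021
  East: 0.19 × 0.175 = 0.03325
  North: 0.04 × 0.34 = 0.0136
  Central: 0.16 × 0.2 = 0.032
Sum = 0.17639.
P(Coastal | complaint) = 0.0224/0.17639 ≈ 0.1270
P(South | complaint) = 0.07304/0.17639 ≈ 0.4141
P(West | complaint) = 0.0021/0.17639 ≈ 0.0119
P(East | complaint) = 0.03325/0.17639 ≈ 0.1885
P(North | complaint) = 0.0136/0.17639 ≈ 0.0771
P(Central | complaint) = 0.032/0.17639 ≈ 0.1814
(Check: 0.1270+0.4141+0.0119+0.1885+0.0771+0.1814 = 1.0000.)

Coastal 0.1270, South 0.4141, West 0.0119, East 0.1885, North 0.0771, Central 0.1814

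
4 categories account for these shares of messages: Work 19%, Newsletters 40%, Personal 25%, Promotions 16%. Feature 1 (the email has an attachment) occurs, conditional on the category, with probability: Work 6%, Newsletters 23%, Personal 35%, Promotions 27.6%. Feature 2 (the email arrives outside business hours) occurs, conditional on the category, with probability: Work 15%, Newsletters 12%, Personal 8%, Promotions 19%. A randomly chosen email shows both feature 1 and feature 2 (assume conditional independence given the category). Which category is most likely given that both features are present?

Compute prior × likelihood for every hypothesis:
  Work: 0.19 × 0.06 × 0.15 = 0.00171
  Newsletters: 0.4 × 0.23 × 0.12 = 0.01104
  Personal: 0.25 × 0.35 × 0.08 = 0.007
  Promotions: 0.16 × 0.276 × 0.19 = 0.0083904
Sum = 0.0281404.
Largest term belongs to Newsletters, so Newsletters is most probable.

Newsletters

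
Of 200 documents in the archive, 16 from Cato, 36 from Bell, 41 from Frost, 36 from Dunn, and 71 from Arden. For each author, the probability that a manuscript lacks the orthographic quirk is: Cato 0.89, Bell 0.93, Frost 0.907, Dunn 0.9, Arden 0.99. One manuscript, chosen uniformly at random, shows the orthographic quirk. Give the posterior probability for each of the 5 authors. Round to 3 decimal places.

Taking complements, P(quirk | each) = Cato 0.11, Bell 0.07, Frost 0.093, Dunn 0.1, Arden 0.01.
By Bayes' rule, posterior ∝ prior × likelihood:
  Cato: 0.08 × 0.11 = 0.0088
  Bell: 0.18 × 0.07 = 0.0126
  Frost: 0.205 × 0.093 = 0.019065
  Dunn: 0.18 × 0.1 = 0.018
  Arden: 0.355 × 0.01 = 0.00355
Total = 0.062015.
P(Cato | quirk) = 0.0088/0.062015 ≈ 0.142
P(Bell | quirk) = 0.0126/0.062015 ≈ 0.203
P(Frost | quirk) = 0.019065/0.062015 ≈ 0.307
P(Dunn | quirk) = 0.018/0.062015 ≈ 0.290
P(Arden | quirk) = 0.00355/0.062015 ≈ 0.057
(Check: 0.142+0.203+0.307+0.290+0.057 = 0.999.)

Cato 0.142, Bell 0.203, Frost 0.307, Dunn 0.290, Arden 0.057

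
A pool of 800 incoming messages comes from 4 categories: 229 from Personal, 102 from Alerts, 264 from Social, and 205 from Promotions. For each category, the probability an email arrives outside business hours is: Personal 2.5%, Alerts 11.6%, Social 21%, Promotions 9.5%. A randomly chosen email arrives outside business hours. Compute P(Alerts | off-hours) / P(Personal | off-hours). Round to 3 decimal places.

By Bayes' rule, posterior ∝ prior × likelihood:
  Personal: 0.28625 × 0.025 = 0.00715625
  Alerts: 0.1275 × 0.116 = 0.01479
  Social: 0.33 × 0.21 = 0.0693
  Promotions: 0.25625 × 0.095 = 0.02434375
Total = 0.11559.
The ratio is 0.01479 / 0.00715625 (the normalizer cancels) = 2.067.

2.067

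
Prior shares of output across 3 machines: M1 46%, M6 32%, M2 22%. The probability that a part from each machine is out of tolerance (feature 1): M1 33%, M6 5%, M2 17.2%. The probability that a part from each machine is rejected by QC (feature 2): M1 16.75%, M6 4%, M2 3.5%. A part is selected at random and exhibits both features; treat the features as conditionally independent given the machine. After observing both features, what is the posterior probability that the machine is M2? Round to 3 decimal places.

Compute prior × likelihood for every hypothesis:
  M1: 0.46 × 0.33 × 0.1675 = 0.0254265
  M6: 0.32 × 0.05 × 0.04 = 0.00064
  M2: 0.22 × 0.172 × 0.035 = 0.0013244
Total = 0.0273909.
P(M2 | evidence) = 0.0013244 / 0.0273909 ≈ 0.048.

0.048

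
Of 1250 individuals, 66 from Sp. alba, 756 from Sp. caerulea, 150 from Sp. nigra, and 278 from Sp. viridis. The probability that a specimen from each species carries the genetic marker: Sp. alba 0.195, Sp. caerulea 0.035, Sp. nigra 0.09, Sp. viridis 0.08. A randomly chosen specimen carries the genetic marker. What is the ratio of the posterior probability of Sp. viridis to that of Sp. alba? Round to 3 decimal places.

1.728

Unnormalized posteriors (prior × likelihood):
  Sp. alba: 0.0528 × 0.195 = 0.010296
  Sp. caerulea: 0.6048 × 0.035 = 0.021168
  Sp. nigra: 0.12 × 0.09 = 0.0108
  Sp. viridis: 0.2224 × 0.08 = 0.017792
Normalizing constant = 0.060056.
The ratio is 0.017792 / 0.010296 (the normalizer cancels) = 1.728.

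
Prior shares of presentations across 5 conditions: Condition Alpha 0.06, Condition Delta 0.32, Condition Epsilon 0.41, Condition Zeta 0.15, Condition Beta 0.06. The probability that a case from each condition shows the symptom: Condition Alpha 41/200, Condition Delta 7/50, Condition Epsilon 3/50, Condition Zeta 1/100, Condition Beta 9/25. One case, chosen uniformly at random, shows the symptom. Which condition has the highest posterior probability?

Condition Delta

Compute prior × likelihood for every hypothesis:
  Condition Alpha: 0.06 × 0.205 = 0.0123
  Condition Delta: 0.32 × 0.14 = 0.0448
  Condition Epsilon: 0.41 × 0.06 = 0.0246
  Condition Zeta: 0.15 × 0.01 = 0.0015
  Condition Beta: 0.06 × 0.36 = 0.0216
Sum = 0.1048.
Largest term belongs to Condition Delta, so Condition Delta is most probable.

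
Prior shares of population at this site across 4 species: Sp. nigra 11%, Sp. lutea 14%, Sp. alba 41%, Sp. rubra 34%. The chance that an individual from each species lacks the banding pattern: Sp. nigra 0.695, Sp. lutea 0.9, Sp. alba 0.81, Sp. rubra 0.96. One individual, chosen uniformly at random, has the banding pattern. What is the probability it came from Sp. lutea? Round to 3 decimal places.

Taking complements, P(banded | each) = Sp. nigra 0.305, Sp. lutea 0.1, Sp. alba 0.19, Sp. rubra 0.04.
Compute prior × likelihood for every hypothesis:
  Sp. nigra: 0.11 × 0.305 = 0.03355
  Sp. lutea: 0.14 × 0.1 = 0.014
  Sp. alba: 0.41 × 0.19 = 0.0779
  Sp. rubra: 0.34 × 0.04 = 0.0136
Total = 0.13905.
P(Sp. lutea | evidence) = 0.014 / 0.13905 ≈ 0.101.

0.101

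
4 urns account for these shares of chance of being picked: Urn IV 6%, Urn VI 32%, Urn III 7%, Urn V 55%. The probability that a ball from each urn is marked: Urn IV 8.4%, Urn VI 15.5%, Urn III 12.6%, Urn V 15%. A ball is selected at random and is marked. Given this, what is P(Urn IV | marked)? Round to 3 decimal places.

0.035

Unnormalized posteriors (prior × likelihood):
  Urn IV: 0.06 × 0.084 = 0.00504
  Urn VI: 0.32 × 0.155 = 0.0496
  Urn III: 0.07 × 0.126 = 0.00882
  Urn V: 0.55 × 0.15 = 0.0825
Total = 0.14596.
P(Urn IV | evidence) = 0.00504 / 0.14596 ≈ 0.035.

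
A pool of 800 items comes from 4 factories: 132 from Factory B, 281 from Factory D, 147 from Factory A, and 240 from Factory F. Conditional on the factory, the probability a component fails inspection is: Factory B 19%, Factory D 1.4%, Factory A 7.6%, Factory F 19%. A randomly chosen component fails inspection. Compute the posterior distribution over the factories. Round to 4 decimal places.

Factory B 0.2924, Factory D 0.0459, Factory A 0.1302, Factory F 0.5316

By Bayes' rule, posterior ∝ prior × likelihood:
  Factory B: 0.165 × 0.19 = 0.03135
  Factory D: 0.35125 × 0.014 = 0.0049175
  Factory A: 0.18375 × 0.076 = 0.013965
  Factory F: 0.3 × 0.19 = 0.057
Normalizing constant = 0.1072325.
P(Factory B | nonconforming) = 0.03135/0.1072325 ≈ 0.2924
P(Factory D | nonconforming) = 0.0049175/0.1072325 ≈ 0.0459
P(Factory A | nonconforming) = 0.013965/0.1072325 ≈ 0.1302
P(Factory F | nonconforming) = 0.057/0.1072325 ≈ 0.5316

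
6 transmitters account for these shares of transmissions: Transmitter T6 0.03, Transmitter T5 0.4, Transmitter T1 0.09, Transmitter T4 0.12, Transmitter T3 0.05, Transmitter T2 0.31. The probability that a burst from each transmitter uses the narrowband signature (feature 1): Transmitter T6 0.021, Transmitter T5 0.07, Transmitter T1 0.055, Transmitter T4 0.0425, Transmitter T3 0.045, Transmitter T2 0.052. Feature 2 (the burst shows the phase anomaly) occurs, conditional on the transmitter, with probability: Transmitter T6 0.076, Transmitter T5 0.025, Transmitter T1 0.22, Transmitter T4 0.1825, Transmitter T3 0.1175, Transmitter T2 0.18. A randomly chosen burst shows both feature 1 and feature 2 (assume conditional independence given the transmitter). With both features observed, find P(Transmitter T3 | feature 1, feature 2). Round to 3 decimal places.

By Bayes' rule, posterior ∝ prior × likelihood:
  Transmitter T6: 0.03 × 0.021 × 0.076 = 0.00004788
  Transmitter T5: 0.4 × 0.07 × 0.025 = 0.0007
  Transmitter T1: 0.09 × 0.055 × 0.22 = 0.001089
  Transmitter T4: 0.12 × 0.0425 × 0.1825 = 0.00093075
  Transmitter T3: 0.05 × 0.045 × 0.1175 = 0.000264375
  Transmitter T2: 0.31 × 0.052 × 0.18 = 0.0029016
Normalizing constant = 0.005933605.
P(Transmitter T3 | evidence) = 0.000264375 / 0.005933605 ≈ 0.045.

0.045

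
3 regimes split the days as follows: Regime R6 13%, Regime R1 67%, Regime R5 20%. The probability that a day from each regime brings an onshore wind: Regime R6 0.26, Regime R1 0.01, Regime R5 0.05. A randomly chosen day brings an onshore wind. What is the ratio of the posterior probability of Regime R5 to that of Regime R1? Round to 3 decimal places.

Compute prior × likelihood for every hypothesis:
  Regime R6: 0.13 × 0.26 = 0.0338
  Regime R1: 0.67 × 0.01 = 0.0067
  Regime R5: 0.2 × 0.05 = 0.01
Normalizing constant = 0.0505.
The ratio is 0.01 / 0.0067 (the normalizer cancels) = 1.493.

1.493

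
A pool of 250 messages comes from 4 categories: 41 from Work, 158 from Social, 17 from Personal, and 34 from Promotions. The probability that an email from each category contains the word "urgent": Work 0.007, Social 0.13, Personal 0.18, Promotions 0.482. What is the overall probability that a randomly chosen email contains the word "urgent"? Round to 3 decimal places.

By Bayes' rule, posterior ∝ prior × likelihood:
  Work: 0.164 × 0.007 = 0.001148
  Social: 0.632 × 0.13 = 0.08216
  Personal: 0.068 × 0.18 = 0.01224
  Promotions: 0.136 × 0.482 = 0.065552
P(urgent-flag) = 0.001148 + 0.08216 + 0.01224 + 0.065552 = 0.1611 → 0.161.

0.161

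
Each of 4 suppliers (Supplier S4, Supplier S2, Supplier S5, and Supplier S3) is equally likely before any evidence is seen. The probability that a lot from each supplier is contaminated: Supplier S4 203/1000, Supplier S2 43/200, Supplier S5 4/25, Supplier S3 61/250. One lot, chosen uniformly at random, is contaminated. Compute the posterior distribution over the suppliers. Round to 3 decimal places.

With a uniform prior (1/4 each), posterior ∝ likelihood:
  Supplier S4: 0.203
  Supplier S2: 0.215
  Supplier S5: 0.16
  Supplier S3: 0.244
Normalizing constant = 0.822.
P(Supplier S4 | contaminated) = 0.203/0.822 ≈ 0.247
P(Supplier S2 | contaminated) = 0.215/0.822 ≈ 0.262
P(Supplier S5 | contaminated) = 0.16/0.822 ≈ 0.195
P(Supplier S3 | contaminated) = 0.244/0.822 ≈ 0.297

Supplier S4 0.247, Supplier S2 0.262, Supplier S5 0.195, Supplier S3 0.297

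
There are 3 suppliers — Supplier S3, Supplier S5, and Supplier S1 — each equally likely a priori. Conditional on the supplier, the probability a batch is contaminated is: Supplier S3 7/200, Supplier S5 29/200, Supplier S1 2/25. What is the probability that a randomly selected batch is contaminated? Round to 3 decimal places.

0.087

Since the prior is uniform, the posterior is proportional to the likelihood:
  Supplier S3: 0.035
  Supplier S5: 0.145
  Supplier S1: 0.08
P(contaminated) = (1/3) × (0.035 + 0.145 + 0.08) = 0.26/3 ≈ 0.087.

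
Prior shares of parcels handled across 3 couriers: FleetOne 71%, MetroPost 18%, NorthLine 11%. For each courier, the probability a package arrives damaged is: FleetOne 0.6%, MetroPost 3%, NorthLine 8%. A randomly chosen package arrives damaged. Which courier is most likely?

NorthLine

By Bayes' rule, posterior ∝ prior × likelihood:
  FleetOne: 0.71 × 0.006 = 0.00426
  MetroPost: 0.18 × 0.03 = 0.0054
  NorthLine: 0.11 × 0.08 = 0.0088
Total = 0.01846.
Largest term belongs to NorthLine, so NorthLine is most probable.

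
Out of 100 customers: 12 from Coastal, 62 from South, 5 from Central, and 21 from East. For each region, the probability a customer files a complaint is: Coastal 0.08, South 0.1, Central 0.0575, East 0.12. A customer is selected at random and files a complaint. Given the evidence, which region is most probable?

Unnormalized posteriors (prior × likelihood):
  Coastal: 0.12 × 0.08 = 0.0096
  South: 0.62 × 0.1 = 0.062
  Central: 0.05 × 0.0575 = 0.002875
  East: 0.21 × 0.12 = 0.0252
Sum = 0.099675.
Largest term belongs to South, so South is most probable.

South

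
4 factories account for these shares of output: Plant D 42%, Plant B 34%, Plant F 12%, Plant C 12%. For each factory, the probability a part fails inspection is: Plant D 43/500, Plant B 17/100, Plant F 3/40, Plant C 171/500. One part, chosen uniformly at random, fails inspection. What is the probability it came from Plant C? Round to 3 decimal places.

0.285

Compute prior × likelihood for every hypothesis:
  Plant D: 0.42 × 0.086 = 0.03612
  Plant B: 0.34 × 0.17 = 0.0578
  Plant F: 0.12 × 0.075 = 0.009
  Plant C: 0.12 × 0.342 = 0.04104
Normalizing constant = 0.14396.
P(Plant C | evidence) = 0.04104 / 0.14396 ≈ 0.285.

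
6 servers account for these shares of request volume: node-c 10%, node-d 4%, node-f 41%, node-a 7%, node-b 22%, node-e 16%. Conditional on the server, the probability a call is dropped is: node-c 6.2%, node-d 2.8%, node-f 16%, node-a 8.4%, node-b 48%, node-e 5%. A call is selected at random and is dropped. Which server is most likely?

Prior × likelihood for each hypothesis:
  node-c: 0.1 × 0.062 = 0.0062
  node-d: 0.04 × 0.028 = 0.00112
  node-f: 0.41 × 0.16 = 0.0656
  node-a: 0.07 × 0.084 = 0.00588
  node-b: 0.22 × 0.48 = 0.1056
  node-e: 0.16 × 0.05 = 0.008
Total = 0.1924.
Largest term belongs to node-b, so node-b is most probable.

node-b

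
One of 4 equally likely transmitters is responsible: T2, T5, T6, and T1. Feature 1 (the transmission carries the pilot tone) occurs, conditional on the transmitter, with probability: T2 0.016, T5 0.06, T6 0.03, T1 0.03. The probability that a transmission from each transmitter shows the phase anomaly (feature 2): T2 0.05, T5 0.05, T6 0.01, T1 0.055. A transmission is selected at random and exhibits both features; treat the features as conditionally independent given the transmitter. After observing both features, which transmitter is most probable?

Since the prior is uniform, the posterior is proportional to the likelihood:
  T2: 0.016 × 0.05 = 0.0008
  T5: 0.06 × 0.05 = 0.003
  T6: 0.03 × 0.01 = 0.0003
  T1: 0.03 × 0.055 = 0.00165
Total = 0.00575.
Largest term belongs to T5, so T5 is most probable.

T5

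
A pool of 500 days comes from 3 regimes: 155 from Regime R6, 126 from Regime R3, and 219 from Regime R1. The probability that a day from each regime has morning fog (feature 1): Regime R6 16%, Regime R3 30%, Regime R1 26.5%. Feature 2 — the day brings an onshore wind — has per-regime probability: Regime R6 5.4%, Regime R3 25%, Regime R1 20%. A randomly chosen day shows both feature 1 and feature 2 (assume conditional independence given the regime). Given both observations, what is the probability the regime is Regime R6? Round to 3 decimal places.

Unnormalized posteriors (prior × likelihood):
  Regime R6: 0.31 × 0.16 × 0.054 = 0.0026784
  Regime R3: 0.252 × 0.3 × 0.25 = 0.0189
  Regime R1: 0.438 × 0.265 × 0.2 = 0.023214
Sum = 0.0447924.
P(Regime R6 | evidence) = 0.0026784 / 0.0447924 ≈ 0.060.

0.060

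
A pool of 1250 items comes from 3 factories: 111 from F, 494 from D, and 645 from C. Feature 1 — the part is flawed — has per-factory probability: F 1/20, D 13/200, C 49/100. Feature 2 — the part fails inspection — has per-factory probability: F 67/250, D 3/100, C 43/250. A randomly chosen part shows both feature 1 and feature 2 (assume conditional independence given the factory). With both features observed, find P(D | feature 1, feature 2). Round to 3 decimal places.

Compute prior × likelihood for every hypothesis:
  F: 0.0888 × 0.05 × 0.268 = 0.00118992
  D: 0.3952 × 0.065 × 0.03 = 0.00077064
  C: 0.516 × 0.49 × 0.172 = 0.04348848
Normalizing constant = 0.04544904.
P(D | evidence) = 0.00077064 / 0.04544904 ≈ 0.017.

0.017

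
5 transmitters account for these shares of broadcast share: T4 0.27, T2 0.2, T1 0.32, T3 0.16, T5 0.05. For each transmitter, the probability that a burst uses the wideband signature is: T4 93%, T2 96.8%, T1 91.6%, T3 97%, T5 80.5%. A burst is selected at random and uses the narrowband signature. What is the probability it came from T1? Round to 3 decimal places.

Taking complements, P(narrowband | each) = T4 0.07, T2 0.032, T1 0.084, T3 0.03, T5 0.195.
By Bayes' rule, posterior ∝ prior × likelihood:
  T4: 0.27 × 0.07 = 0.0189
  T2: 0.2 × 0.032 = 0.0064
  T1: 0.32 × 0.084 = 0.02688
  T3: 0.16 × 0.03 = 0.0048
  T5: 0.05 × 0.195 = 0.00975
Total = 0.06673.
P(T1 | evidence) = 0.02688 / 0.06673 ≈ 0.403.

0.403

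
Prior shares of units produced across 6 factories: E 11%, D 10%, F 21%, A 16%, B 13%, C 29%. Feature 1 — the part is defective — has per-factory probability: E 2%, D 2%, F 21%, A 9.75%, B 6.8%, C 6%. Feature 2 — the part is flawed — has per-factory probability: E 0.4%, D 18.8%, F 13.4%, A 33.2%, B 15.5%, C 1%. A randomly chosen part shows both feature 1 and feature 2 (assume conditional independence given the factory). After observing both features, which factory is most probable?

Compute prior × likelihood for every hypothesis:
  E: 0.11 × 0.02 × 0.004 = 0.0000088
  D: 0.1 × 0.02 × 0.188 = 0.000376
  F: 0.21 × 0.21 × 0.134 = 0.0059094
  A: 0.16 × 0.0975 × 0.332 = 0.0051792
  B: 0.13 × 0.068 × 0.155 = 0.0013702
  C: 0.29 × 0.06 × 0.01 = 0.000174
Sum = 0.0130176.
Largest term belongs to F, so F is most probable.

F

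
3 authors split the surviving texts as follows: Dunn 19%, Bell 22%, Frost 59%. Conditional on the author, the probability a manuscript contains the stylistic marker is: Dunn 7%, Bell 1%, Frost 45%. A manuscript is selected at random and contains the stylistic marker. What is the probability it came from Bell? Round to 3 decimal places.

Compute prior × likelihood for every hypothesis:
  Dunn: 0.19 × 0.07 = 0.0133
  Bell: 0.22 × 0.01 = 0.0022
  Frost: 0.59 × 0.45 = 0.2655
Normalizing constant = 0.281.
P(Bell | evidence) = 0.0022 / 0.281 ≈ 0.008.

0.008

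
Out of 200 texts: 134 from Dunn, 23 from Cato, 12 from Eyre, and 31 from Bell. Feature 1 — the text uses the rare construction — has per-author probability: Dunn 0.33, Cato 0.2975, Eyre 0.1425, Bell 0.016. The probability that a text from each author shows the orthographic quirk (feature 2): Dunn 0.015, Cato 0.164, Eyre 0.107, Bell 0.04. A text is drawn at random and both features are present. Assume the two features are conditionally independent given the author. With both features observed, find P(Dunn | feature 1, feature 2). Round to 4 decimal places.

Compute prior × likelihood for every hypothesis:
  Dunn: 0.67 × 0.33 × 0.015 = 0.0033165
  Cato: 0.115 × 0.2975 × 0.164 = 0.00561085
  Eyre: 0.06 × 0.1425 × 0.107 = 0.00091485
  Bell: 0.155 × 0.016 × 0.04 = 0.0000992
Sum = 0.0099414.
P(Dunn | evidence) = 0.0033165 / 0.0099414 ≈ 0.3336.

0.3336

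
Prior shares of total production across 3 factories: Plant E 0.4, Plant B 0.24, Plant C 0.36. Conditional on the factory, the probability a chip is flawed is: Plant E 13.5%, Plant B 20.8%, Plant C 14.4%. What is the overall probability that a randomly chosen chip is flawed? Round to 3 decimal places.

By Bayes' rule, posterior ∝ prior × likelihood:
  Plant E: 0.4 × 0.135 = 0.054
  Plant B: 0.24 × 0.208 = 0.04992
  Plant C: 0.36 × 0.144 = 0.05184
P(flawed) = 0.054 + 0.04992 + 0.05184 = 0.15576 → 0.156.

0.156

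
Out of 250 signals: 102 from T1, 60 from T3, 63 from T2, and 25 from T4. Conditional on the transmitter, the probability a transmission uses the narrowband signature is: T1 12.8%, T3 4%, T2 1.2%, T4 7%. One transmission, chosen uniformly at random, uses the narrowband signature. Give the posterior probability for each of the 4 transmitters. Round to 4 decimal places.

T1 0.7269, T3 0.1336, T2 0.0421, T4 0.0974

Prior × likelihood for each hypothesis:
  T1: 0.408 × 0.128 = 0.052224
  T3: 0.24 × 0.04 = 0.0096
  T2: 0.252 × 0.012 = 0.003024
  T4: 0.1 × 0.07 = 0.007
Sum = 0.071848.
P(T1 | narrowband) = 0.052224/0.071848 ≈ 0.7269
P(T3 | narrowband) = 0.0096/0.071848 ≈ 0.1336
P(T2 | narrowband) = 0.003024/0.071848 ≈ 0.0421
P(T4 | narrowband) = 0.007/0.071848 ≈ 0.0974
(Check: 0.7269+0.1336+0.0421+0.0974 = 1.0000.)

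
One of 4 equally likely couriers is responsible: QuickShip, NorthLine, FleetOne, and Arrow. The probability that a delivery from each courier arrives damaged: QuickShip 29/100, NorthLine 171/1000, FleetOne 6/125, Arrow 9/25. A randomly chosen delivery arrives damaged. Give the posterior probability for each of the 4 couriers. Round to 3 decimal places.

QuickShip 0.334, NorthLine 0.197, FleetOne 0.055, Arrow 0.414

Since the prior is uniform, the posterior is proportional to the likelihood:
  QuickShip: 0.29
  NorthLine: 0.171
  FleetOne: 0.048
  Arrow: 0.36
Normalizing constant = 0.869.
P(QuickShip | damaged) = 0.29/0.869 ≈ 0.334
P(NorthLine | damaged) = 0.171/0.869 ≈ 0.197
P(FleetOne | damaged) = 0.048/0.869 ≈ 0.055
P(Arrow | damaged) = 0.36/0.869 ≈ 0.414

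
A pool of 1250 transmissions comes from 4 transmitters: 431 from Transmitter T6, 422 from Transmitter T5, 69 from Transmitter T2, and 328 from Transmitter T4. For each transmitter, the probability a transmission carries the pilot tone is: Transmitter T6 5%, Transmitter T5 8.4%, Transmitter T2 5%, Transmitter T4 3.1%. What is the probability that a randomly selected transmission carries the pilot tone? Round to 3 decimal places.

0.056

Unnormalized posteriors (prior × likelihood):
  Transmitter T6: 0.3448 × 0.05 = 0.01724
  Transmitter T5: 0.3376 × 0.084 = 0.0283584
  Transmitter T2: 0.0552 × 0.05 = 0.00276
  Transmitter T4: 0.2624 × 0.031 = 0.0081344
P(pilot) = 0.01724 + 0.0283584 + 0.00276 + 0.0081344 = 0.0564928 → 0.056.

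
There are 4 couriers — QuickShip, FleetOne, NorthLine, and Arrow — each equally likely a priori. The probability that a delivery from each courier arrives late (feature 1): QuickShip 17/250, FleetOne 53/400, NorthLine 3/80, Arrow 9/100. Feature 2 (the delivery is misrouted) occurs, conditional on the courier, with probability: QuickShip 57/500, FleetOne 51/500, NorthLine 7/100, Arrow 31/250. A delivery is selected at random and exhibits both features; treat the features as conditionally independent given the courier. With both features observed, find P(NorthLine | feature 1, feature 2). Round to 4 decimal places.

0.0749

With a uniform prior (1/4 each), posterior ∝ likelihood:
  QuickShip: 0.068 × 0.114 = 0.007752
  FleetOne: 0.1325 × 0.102 = 0.013515
  NorthLine: 0.0375 × 0.07 = 0.002625
  Arrow: 0.09 × 0.124 = 0.01116
Total = 0.035052.
P(NorthLine | evidence) = 0.002625 / 0.035052 ≈ 0.0749.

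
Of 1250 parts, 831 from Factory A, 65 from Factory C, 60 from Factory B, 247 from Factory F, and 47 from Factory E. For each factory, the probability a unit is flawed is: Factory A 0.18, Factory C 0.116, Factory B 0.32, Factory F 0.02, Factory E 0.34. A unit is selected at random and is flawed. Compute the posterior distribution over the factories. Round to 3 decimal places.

Factory A 0.758, Factory C 0.038, Factory B 0.097, Factory F 0.025, Factory E 0.081

Prior × likelihood for each hypothesis:
  Factory A: 0.6648 × 0.18 = 0.119664
  Factory C: 0.052 × 0.116 = 0.006032
  Factory B: 0.048 × 0.32 = 0.01536
  Factory F: 0.1976 × 0.02 = 0.003952
  Factory E: 0.0376 × 0.34 = 0.012784
Total = 0.157792.
P(Factory A | flawed) = 0.119664/0.157792 ≈ 0.758
P(Factory C | flawed) = 0.006032/0.157792 ≈ 0.038
P(Factory B | flawed) = 0.01536/0.157792 ≈ 0.097
P(Factory F | flawed) = 0.003952/0.157792 ≈ 0.025
P(Factory E | flawed) = 0.012784/0.157792 ≈ 0.081
(Check: 0.758+0.038+0.097+0.025+0.081 = 0.999.)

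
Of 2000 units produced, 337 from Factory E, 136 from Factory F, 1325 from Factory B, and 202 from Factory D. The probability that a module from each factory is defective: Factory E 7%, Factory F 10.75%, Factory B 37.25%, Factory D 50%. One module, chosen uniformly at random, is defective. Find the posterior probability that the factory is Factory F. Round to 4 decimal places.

0.0231

Unnormalized posteriors (prior × likelihood):
  Factory E: 0.1685 × 0.07 = 0.011795
  Factory F: 0.068 × 0.1075 = 0.00731
  Factory B: 0.6625 × 0.3725 = 0.24678125
  Factory D: 0.101 × 0.5 = 0.0505
Normalizing constant = 0.31638625.
P(Factory F | evidence) = 0.00731 / 0.31638625 ≈ 0.0231.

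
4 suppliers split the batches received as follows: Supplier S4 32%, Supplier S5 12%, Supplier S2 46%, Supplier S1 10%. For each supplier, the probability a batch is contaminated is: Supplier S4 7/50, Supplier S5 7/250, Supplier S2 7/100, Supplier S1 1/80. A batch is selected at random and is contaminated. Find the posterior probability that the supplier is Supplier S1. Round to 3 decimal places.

0.015

Compute prior × likelihood for every hypothesis:
  Supplier S4: 0.32 × 0.14 = 0.0448
  Supplier S5: 0.12 × 0.028 = 0.00336
  Supplier S2: 0.46 × 0.07 = 0.0322
  Supplier S1: 0.1 × 0.0125 = 0.00125
Normalizing constant = 0.08161.
P(Supplier S1 | evidence) = 0.00125 / 0.08161 ≈ 0.015.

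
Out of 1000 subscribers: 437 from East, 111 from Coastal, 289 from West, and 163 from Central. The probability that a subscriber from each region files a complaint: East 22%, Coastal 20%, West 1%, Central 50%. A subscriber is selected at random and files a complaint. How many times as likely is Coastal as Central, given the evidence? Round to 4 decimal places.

0.2724

Compute prior × likelihood for every hypothesis:
  East: 0.437 × 0.22 = 0.09614
  Coastal: 0.111 × 0.2 = 0.0222
  West: 0.289 × 0.01 = 0.00289
  Central: 0.163 × 0.5 = 0.0815
Sum = 0.20273.
The ratio is 0.0222 / 0.0815 (the normalizer cancels) = 0.2724.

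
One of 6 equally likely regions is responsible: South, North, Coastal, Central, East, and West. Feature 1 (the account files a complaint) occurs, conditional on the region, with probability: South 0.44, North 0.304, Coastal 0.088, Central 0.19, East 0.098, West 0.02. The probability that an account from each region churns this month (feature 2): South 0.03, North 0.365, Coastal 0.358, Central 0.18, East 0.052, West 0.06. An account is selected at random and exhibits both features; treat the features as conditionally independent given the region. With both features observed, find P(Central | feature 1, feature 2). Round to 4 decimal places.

0.1743

Since the prior is uniform, the posterior is proportional to the likelihood:
  South: 0.44 × 0.03 = 0.0132
  North: 0.304 × 0.365 = 0.11096
  Coastal: 0.088 × 0.358 = 0.031504
  Central: 0.19 × 0.18 = 0.0342
  East: 0.098 × 0.052 = 0.005096
  West: 0.02 × 0.06 = 0.0012
Sum = 0.19616.
P(Central | evidence) = 0.0342 / 0.19616 ≈ 0.1743.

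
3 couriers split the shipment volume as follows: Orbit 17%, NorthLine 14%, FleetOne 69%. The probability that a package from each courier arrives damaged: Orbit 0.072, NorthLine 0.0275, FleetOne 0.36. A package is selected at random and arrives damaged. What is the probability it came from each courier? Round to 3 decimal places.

Orbit 0.046, NorthLine 0.015, FleetOne 0.939

Compute prior × likelihood for every hypothesis:
  Orbit: 0.17 × 0.072 = 0.01224
  NorthLine: 0.14 × 0.0275 = 0.00385
  FleetOne: 0.69 × 0.36 = 0.2484
Sum = 0.26449.
P(Orbit | damaged) = 0.01224/0.26449 ≈ 0.046
P(NorthLine | damaged) = 0.00385/0.26449 ≈ 0.015
P(FleetOne | damaged) = 0.2484/0.26449 ≈ 0.939
(Check: 0.046+0.015+0.939 = 1.000.)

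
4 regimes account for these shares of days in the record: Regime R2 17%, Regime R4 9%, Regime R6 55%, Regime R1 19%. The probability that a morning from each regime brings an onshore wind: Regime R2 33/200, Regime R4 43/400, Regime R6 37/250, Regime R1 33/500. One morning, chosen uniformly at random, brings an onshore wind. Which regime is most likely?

Regime R6

Unnormalized posteriors (prior × likelihood):
  Regime R2: 0.17 × 0.165 = 0.02805
  Regime R4: 0.09 × 0.1075 = 0.009675
  Regime R6: 0.55 × 0.148 = 0.0814
  Regime R1: 0.19 × 0.066 = 0.01254
Total = 0.131665.
Largest term belongs to Regime R6, so Regime R6 is most probable.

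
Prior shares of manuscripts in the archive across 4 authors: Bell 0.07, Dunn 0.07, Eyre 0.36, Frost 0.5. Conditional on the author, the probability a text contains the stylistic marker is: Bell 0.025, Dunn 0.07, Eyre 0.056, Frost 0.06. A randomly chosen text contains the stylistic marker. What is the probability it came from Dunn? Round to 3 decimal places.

Prior × likelihood for each hypothesis:
  Bell: 0.07 × 0.025 = 0.00175
  Dunn: 0.07 × 0.07 = 0.0049
  Eyre: 0.36 × 0.056 = 0.02016
  Frost: 0.5 × 0.06 = 0.03
Sum = 0.05681.
P(Dunn | evidence) = 0.0049 / 0.05681 ≈ 0.086.

0.086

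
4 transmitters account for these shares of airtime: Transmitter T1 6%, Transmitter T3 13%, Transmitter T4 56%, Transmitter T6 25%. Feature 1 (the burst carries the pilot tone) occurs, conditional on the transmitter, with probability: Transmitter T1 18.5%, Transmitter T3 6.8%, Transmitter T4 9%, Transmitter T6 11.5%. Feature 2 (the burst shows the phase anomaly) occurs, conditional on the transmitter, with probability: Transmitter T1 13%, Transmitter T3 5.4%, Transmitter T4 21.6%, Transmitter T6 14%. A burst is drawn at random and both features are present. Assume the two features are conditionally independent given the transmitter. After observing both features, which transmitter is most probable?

Unnormalized posteriors (prior × likelihood):
  Transmitter T1: 0.06 × 0.185 × 0.13 = 0.001443
  Transmitter T3: 0.13 × 0.068 × 0.054 = 0.00047736
  Transmitter T4: 0.56 × 0.09 × 0.216 = 0.0108864
  Transmitter T6: 0.25 × 0.115 × 0.14 = 0.004025
Total = 0.01683176.
Largest term belongs to Transmitter T4, so Transmitter T4 is most probable.

Transmitter T4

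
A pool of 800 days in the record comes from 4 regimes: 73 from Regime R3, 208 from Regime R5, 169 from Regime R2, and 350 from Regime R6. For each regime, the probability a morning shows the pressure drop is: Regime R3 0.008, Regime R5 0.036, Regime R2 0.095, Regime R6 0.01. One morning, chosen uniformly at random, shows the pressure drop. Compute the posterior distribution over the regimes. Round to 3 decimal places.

Compute prior × likelihood for every hypothesis:
  Regime R3: 0.09125 × 0.008 = 0.00073
  Regime R5: 0.26 × 0.036 = 0.00936
  Regime R2: 0.21125 × 0.095 = 0.02006875
  Regime R6: 0.4375 × 0.01 = 0.004375
Normalizing constant = 0.03453375.
P(Regime R3 | drop) = 0.00073/0.03453375 ≈ 0.021
P(Regime R5 | drop) = 0.00936/0.03453375 ≈ 0.271
P(Regime R2 | drop) = 0.02006875/0.03453375 ≈ 0.581
P(Regime R6 | drop) = 0.004375/0.03453375 ≈ 0.127

Regime R3 0.021, Regime R5 0.271, Regime R2 0.581, Regime R6 0.127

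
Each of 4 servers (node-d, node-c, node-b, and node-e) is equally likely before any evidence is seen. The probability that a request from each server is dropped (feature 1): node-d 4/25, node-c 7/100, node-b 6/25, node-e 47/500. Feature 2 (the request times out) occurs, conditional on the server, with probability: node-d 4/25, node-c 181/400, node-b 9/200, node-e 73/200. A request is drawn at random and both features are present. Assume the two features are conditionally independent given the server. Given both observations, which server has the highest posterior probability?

node-e

Since the prior is uniform, the posterior is proportional to the likelihood:
  node-d: 0.16 × 0.16 = 0.0256
  node-c: 0.07 × 0.4525 = 0.031675
  node-b: 0.24 × 0.045 = 0.0108
  node-e: 0.094 × 0.365 = 0.03431
Sum = 0.102385.
Largest term belongs to node-e, so node-e is most probable.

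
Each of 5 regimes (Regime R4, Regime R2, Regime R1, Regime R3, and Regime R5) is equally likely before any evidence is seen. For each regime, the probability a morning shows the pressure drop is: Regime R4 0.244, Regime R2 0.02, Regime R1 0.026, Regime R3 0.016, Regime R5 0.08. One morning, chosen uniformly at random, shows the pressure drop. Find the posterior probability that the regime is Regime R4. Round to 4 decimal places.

With a uniform prior (1/5 each), posterior ∝ likelihood:
  Regime R4: 0.244
  Regime R2: 0.02
  Regime R1: 0.026
  Regime R3: 0.016
  Regime R5: 0.08
Sum = 0.386.
P(Regime R4 | evidence) = 0.244 / 0.386 ≈ 0.6321.

0.6321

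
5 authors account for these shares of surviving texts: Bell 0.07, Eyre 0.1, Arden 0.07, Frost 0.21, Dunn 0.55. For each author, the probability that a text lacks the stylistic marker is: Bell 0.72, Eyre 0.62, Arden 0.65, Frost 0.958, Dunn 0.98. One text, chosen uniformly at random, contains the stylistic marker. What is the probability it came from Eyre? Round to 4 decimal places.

0.3728

Taking complements, P(marker | each) = Bell 0.28, Eyre 0.38, Arden 0.35, Frost 0.042, Dunn 0.02.
Unnormalized posteriors (prior × likelihood):
  Bell: 0.07 × 0.28 = 0.0196
  Eyre: 0.1 × 0.38 = 0.038
  Arden: 0.07 × 0.35 = 0.0245
  Frost: 0.21 × 0.042 = 0.00882
  Dunn: 0.55 × 0.02 = 0.011
Total = 0.10192.
P(Eyre | evidence) = 0.038 / 0.10192 ≈ 0.3728.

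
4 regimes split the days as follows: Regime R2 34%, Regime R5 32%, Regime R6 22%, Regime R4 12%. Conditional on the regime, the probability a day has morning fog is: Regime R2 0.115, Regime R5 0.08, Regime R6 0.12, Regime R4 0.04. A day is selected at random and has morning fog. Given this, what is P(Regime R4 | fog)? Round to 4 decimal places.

Compute prior × likelihood for every hypothesis:
  Regime R2: 0.34 × 0.115 = 0.0391
  Regime R5: 0.32 × 0.08 = 0.0256
  Regime R6: 0.22 × 0.12 = 0.0264
  Regime R4: 0.12 × 0.04 = 0.0048
Normalizing constant = 0.0959.
P(Regime R4 | evidence) = 0.0048 / 0.0959 ≈ 0.0501.

0.0501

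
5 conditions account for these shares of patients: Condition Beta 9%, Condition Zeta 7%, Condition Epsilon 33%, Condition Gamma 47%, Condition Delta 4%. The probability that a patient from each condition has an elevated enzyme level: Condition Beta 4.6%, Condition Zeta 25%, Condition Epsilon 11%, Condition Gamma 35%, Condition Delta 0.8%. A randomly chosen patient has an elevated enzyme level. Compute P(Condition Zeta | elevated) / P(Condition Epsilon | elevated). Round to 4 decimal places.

Compute prior × likelihood for every hypothesis:
  Condition Beta: 0.09 × 0.046 = 0.00414
  Condition Zeta: 0.07 × 0.25 = 0.0175
  Condition Epsilon: 0.33 × 0.11 = 0.0363
  Condition Gamma: 0.47 × 0.35 = 0.1645
  Condition Delta: 0.04 × 0.008 = 0.00032
Normalizing constant = 0.22276.
The ratio is 0.0175 / 0.0363 (the normalizer cancels) = 0.4821.

0.4821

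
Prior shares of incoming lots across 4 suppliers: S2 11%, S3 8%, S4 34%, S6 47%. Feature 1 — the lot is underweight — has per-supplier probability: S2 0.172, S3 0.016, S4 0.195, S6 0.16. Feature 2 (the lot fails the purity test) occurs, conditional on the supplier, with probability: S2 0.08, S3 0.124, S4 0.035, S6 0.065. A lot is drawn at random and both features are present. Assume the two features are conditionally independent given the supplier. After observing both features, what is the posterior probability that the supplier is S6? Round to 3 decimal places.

Compute prior × likelihood for every hypothesis:
  S2: 0.11 × 0.172 × 0.08 = 0.0015136
  S3: 0.08 × 0.016 × 0.124 = 0.00015872
  S4: 0.34 × 0.195 × 0.035 = 0.0023205
  S6: 0.47 × 0.16 × 0.065 = 0.004888
Normalizing constant = 0.00888082.
P(S6 | evidence) = 0.004888 / 0.00888082 ≈ 0.550.

0.550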